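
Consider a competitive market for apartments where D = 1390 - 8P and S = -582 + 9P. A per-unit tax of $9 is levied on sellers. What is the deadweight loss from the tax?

Deadweight loss = 2916/17

Pre-tax equilibrium: P* = 116, Q* = 462.
Tax on sellers shifts supply to S = -582 + 9(P − 9) = -663 + 9P.
1390 - 8P = -663 + 9P gives buyer price Pb = 2053/17; sellers receive Ps = 2053/17 − 9 = 1900/17.
New quantity: Q = 1390 − 8(2053/17) = 7206/17.
DWL = ½ × 9 × (462 − 7206/17) = 2916/17.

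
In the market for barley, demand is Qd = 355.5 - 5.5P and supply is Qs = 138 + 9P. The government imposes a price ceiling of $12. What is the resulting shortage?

Shortage = 43.5

Equilibrium price would be P* = 15, so the ceiling at 12 binds.
At P = 12: Qd = 355.5 − 5.5(12) = 289.5, Qs = 138 + 9(12) = 246.
Shortage = 289.5 − 246 = 43.5.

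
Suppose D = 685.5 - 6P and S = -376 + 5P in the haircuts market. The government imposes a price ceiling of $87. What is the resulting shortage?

Shortage = 104.5

Equilibrium price would be P* = 96.5, so the ceiling at 87 binds.
At P = 87: D = 685.5 − 6(87) = 163.5, S = -376 + 5(87) = 59.
Shortage = 163.5 − 59 = 104.5.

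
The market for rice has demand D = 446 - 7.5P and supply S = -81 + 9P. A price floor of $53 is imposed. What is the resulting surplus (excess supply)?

Surplus = 347.5

Equilibrium price would be P* = 1054/33, so the floor at 53 binds.
At P = 53: D = 48.5, S = 396.
Surplus = 396 − 48.5 = 347.5.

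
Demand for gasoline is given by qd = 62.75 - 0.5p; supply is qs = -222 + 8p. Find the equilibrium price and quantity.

p* = 33.5, q* = 46

Set qd = qs: 62.75 - 0.5p = -222 + 8p.
284.75 = 8.5p, so p* = 33.5.
q* = 62.75 − 0.5(33.5) = 46.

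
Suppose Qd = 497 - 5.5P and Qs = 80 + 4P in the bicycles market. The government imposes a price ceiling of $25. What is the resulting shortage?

Equilibrium price would be P* = 834/19, so the ceiling at 25 binds.
At P = 25: Qd = 497 − 5.5(25) = 359.5, Qs = 80 + 4(25) = 180.
Shortage = 359.5 − 180 = 179.5.

Shortage = 179.5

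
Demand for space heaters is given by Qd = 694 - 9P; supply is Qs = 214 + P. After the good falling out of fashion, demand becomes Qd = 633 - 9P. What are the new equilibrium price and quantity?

Original equilibrium: P* = 48, Q* = 262.
New equilibrium: 633 - 9P = 214 + P, so 419 = 10P and P' = 41.9; Q' = 633 − 9(41.9) = 255.9.

P' = 41.9, Q' = 255.9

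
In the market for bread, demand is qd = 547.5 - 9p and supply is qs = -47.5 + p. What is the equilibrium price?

p* = 59.5

Set qd = qs: 547.5 - 9p = -47.5 + p.
595 = 10p, so p* = 59.5.
q* = 547.5 − 9(59.5) = 12.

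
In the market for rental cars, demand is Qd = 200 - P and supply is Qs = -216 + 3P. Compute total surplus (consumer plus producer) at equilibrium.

Equilibrium: 200 - P = -216 + 3P gives P* = 104, Q* = 96.
Demand choke price: P = 200; supply starts at P = 72.
CS = ½(200 − 104)(96) = 4608; PS = ½(104 − 72)(96) = 1536.

Total surplus = 6144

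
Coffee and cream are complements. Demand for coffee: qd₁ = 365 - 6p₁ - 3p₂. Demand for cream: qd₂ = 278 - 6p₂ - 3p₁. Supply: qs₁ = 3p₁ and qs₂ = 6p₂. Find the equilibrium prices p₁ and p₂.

Market 1: 365 - 6p₁ - 3p₂ = 3p₁ → 9p₁ + 3p₂ = 365.
Market 2: 12p₂ + 3p₁ = 278.
Eliminating p₂: 12×(1) − 3×(2) gives 99p₁ = 3546, so p₁ = 394/11.
Back-substitute into (2): p₂ = (278 − 3×394/11) / 12 = 469/33.

p₁ = 394/11, p₂ = 469/33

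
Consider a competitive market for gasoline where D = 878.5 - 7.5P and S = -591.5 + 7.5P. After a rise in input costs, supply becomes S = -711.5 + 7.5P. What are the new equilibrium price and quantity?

P' = 106, Q' = 83.5

Original equilibrium: P* = 98, Q* = 143.5.
New equilibrium: 878.5 - 7.5P = -711.5 + 7.5P, so 1590 = 15P and P' = 106; Q' = 878.5 − 7.5(106) = 83.5.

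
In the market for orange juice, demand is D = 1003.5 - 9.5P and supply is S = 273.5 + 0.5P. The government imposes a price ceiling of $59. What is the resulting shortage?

Shortage = 140

Equilibrium price would be P* = 73, so the ceiling at 59 binds.
At P = 59: D = 1003.5 − 9.5(59) = 443, S = 273.5 + 0.5(59) = 303.
Shortage = 443 − 303 = 140.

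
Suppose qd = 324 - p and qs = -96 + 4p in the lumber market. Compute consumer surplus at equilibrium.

Equilibrium: 324 - p = -96 + 4p gives p* = 84, q* = 240.
Demand choke price (qd = 0): p = 324.
CS = ½(324 − 84)(240) = 28800.

Consumer surplus = 28800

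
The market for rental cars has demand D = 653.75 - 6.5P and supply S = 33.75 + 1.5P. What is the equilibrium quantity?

Q* = 150

Set D = S: 653.75 - 6.5P = 33.75 + 1.5P.
620 = 8P, so P* = 77.5.
Q* = 653.75 − 6.5(77.5) = 150.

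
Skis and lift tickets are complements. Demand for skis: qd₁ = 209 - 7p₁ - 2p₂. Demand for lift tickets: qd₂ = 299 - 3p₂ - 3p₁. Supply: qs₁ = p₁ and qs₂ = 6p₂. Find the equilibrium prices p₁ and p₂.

p₁ = 1283/66, p₂ = 1765/66

Market 1: 209 - 7p₁ - 2p₂ = p₁ → 8p₁ + 2p₂ = 209.
Market 2: 9p₂ + 3p₁ = 299.
Eliminating p₂: 9×(1) − 2×(2) gives 66p₁ = 1283, so p₁ = 1283/66.
Back-substitute into (2): p₂ = (299 − 3×1283/66) / 9 = 1765/66.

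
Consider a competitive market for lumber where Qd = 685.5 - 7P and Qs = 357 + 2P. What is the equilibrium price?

P* = 36.5

Set Qd = Qs: 685.5 - 7P = 357 + 2P.
328.5 = 9P, so P* = 36.5.
Q* = 685.5 − 7(36.5) = 430.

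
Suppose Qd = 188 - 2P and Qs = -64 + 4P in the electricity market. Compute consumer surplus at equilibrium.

Consumer surplus = 2704

Equilibrium: 188 - 2P = -64 + 4P gives P* = 42, Q* = 104.
Demand choke price (Qd = 0): P = 94.
CS = ½(94 − 42)(104) = 2704.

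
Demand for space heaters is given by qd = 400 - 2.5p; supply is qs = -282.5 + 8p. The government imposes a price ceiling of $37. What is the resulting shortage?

Shortage = 294

Equilibrium price would be p* = 65, so the ceiling at 37 binds.
At p = 37: qd = 400 − 2.5(37) = 307.5, qs = -282.5 + 8(37) = 13.5.
Shortage = 307.5 − 13.5 = 294.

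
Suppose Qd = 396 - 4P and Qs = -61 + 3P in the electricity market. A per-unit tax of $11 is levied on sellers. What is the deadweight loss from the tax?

Pre-tax equilibrium: P* = 457/7, Q* = 944/7.
Tax on sellers shifts supply to Qs = -61 + 3(P − 11) = -94 + 3P.
396 - 4P = -94 + 3P gives buyer price Pb = 70; sellers receive Ps = 70 − 11 = 59.
New quantity: Q = 396 − 4(70) = 116.
DWL = ½ × 11 × (944/7 − 116) = 726/7.

Deadweight loss = 726/7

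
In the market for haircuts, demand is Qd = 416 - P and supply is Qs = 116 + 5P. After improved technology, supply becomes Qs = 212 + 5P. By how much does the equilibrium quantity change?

ΔQ = 16

Original equilibrium: P* = 50, Q* = 366.
New equilibrium: 416 - P = 212 + 5P, so 204 = 6P and P' = 34; Q' = 416 − 1(34) = 382.
Change in quantity: 382 − 366 = 16.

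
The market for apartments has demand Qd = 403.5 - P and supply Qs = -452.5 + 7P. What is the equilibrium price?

P* = 107

Set Qd = Qs: 403.5 - P = -452.5 + 7P.
856 = 8P, so P* = 107.
Q* = 403.5 − 1(107) = 296.5.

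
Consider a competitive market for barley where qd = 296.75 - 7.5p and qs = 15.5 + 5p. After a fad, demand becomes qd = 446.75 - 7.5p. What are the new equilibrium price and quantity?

Original equilibrium: p* = 22.5, q* = 128.
New equilibrium: 446.75 - 7.5p = 15.5 + 5p, so 431.25 = 12.5p and p' = 34.5; q' = 446.75 − 7.5(34.5) = 188.

p' = 34.5, q' = 188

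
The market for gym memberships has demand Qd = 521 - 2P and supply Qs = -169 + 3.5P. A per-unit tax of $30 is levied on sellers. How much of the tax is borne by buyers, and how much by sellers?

Pre-tax equilibrium: P* = 1380/11, Q* = 2971/11.
Tax on sellers shifts supply to Qs = -169 + 3.5(P − 30) = -274 + 3.5P.
521 - 2P = -274 + 3.5P gives buyer price Pb = 1590/11; sellers receive Ps = 1590/11 − 30 = 1260/11.
New quantity: Q = 521 − 2(1590/11) = 2551/11.
Buyer burden = 1590/11 − 1380/11 = 210/11; seller burden = 1380/11 − 1260/11 = 120/11.

Buyers bear 210/11, sellers bear 120/11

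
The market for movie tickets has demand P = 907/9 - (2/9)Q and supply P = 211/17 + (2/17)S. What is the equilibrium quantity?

Q* = 260

Set the two price expressions equal: 907/9 - (2/9)Q = 211/17 + (2/17)Q.
13520/153 = (52/153)Q, so Q* = 260.
P* = 907/9 − (2/9)(260) = 43.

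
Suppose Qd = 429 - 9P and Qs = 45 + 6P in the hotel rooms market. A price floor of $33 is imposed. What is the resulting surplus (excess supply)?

Equilibrium price would be P* = 25.6, so the floor at 33 binds.
At P = 33: Qd = 132, Qs = 243.
Surplus = 243 − 132 = 111.

Surplus = 111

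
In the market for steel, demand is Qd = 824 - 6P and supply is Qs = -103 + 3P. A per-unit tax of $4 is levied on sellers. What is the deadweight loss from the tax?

Pre-tax equilibrium: P* = 103, Q* = 206.
Tax on sellers shifts supply to Qs = -103 + 3(P − 4) = -115 + 3P.
824 - 6P = -115 + 3P gives buyer price Pb = 313/3; sellers receive Ps = 313/3 − 4 = 301/3.
New quantity: Q = 824 − 6(313/3) = 198.
DWL = ½ × 4 × (206 − 198) = 16.

Deadweight loss = 16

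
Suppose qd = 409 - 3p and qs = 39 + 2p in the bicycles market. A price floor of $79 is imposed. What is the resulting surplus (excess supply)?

Surplus = 25

Equilibrium price would be p* = 74, so the floor at 79 binds.
At p = 79: qd = 172, qs = 197.
Surplus = 197 − 172 = 25.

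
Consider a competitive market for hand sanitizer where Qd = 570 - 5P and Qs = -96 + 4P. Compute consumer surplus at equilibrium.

Equilibrium: 570 - 5P = -96 + 4P gives P* = 74, Q* = 200.
Demand choke price (Qd = 0): P = 114.
CS = ½(114 − 74)(200) = 4000.

Consumer surplus = 4000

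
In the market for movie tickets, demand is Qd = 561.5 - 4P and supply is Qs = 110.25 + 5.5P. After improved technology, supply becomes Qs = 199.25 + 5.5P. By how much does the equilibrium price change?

Original equilibrium: P* = 47.5, Q* = 371.5.
New equilibrium: 561.5 - 4P = 199.25 + 5.5P, so 362.25 = 9.5P and P' = 1449/38; Q' = 561.5 − 4(1449/38) = 15541/38.
Change in price: 1449/38 − 47.5 = -178/19.

ΔP = -178/19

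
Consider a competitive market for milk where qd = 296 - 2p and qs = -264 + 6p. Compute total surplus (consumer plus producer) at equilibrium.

Total surplus = 8112

Equilibrium: 296 - 2p = -264 + 6p gives p* = 70, q* = 156.
Demand choke price: p = 148; supply starts at p = 44.
CS = ½(148 − 70)(156) = 6084; PS = ½(70 − 44)(156) = 2028.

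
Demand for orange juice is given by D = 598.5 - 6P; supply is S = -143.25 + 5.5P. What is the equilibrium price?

Set D = S: 598.5 - 6P = -143.25 + 5.5P.
741.75 = 11.5P, so P* = 64.5.
Q* = 598.5 − 6(64.5) = 211.5.

P* = 64.5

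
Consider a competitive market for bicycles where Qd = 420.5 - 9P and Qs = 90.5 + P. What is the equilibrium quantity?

Q* = 123.5

Set Qd = Qs: 420.5 - 9P = 90.5 + P.
330 = 10P, so P* = 33.
Q* = 420.5 − 9(33) = 123.5.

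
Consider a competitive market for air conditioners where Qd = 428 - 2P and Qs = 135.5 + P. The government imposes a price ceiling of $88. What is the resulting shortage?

Shortage = 28.5

Equilibrium price would be P* = 97.5, so the ceiling at 88 binds.
At P = 88: Qd = 428 − 2(88) = 252, Qs = 135.5 + 1(88) = 223.5.
Shortage = 252 − 223.5 = 28.5.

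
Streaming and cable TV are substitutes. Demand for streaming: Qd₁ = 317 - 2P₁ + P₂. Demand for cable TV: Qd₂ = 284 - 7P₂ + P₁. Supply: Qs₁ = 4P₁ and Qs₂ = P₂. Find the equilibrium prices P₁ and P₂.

P₁ = 60, P₂ = 43

Market 1: 317 - 2P₁ + P₂ = 4P₁ → 6P₁ - P₂ = 317.
Market 2: 8P₂ - P₁ = 284.
Eliminating P₂: 8×(1) + 1×(2) gives 47P₁ = 2820, so P₁ = 60.
Back-substitute into (2): P₂ = (284 + 1×60) / 8 = 43.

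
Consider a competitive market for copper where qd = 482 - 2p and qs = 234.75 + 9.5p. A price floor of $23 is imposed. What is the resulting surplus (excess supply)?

Equilibrium price would be p* = 21.5, so the floor at 23 binds.
At p = 23: qd = 436, qs = 453.25.
Surplus = 453.25 − 436 = 17.25.

Surplus = 17.25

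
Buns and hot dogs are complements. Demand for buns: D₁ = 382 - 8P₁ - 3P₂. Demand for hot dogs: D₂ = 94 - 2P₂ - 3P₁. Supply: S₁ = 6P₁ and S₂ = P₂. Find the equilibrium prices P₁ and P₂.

Market 1: 382 - 8P₁ - 3P₂ = 6P₁ → 14P₁ + 3P₂ = 382.
Market 2: 3P₂ + 3P₁ = 94.
Eliminating P₂: 3×(1) − 3×(2) gives 33P₁ = 864, so P₁ = 288/11.
Back-substitute into (2): P₂ = (94 − 3×288/11) / 3 = 170/33.

P₁ = 288/11, P₂ = 170/33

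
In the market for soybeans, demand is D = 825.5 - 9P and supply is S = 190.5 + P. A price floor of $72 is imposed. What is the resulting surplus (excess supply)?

Equilibrium price would be P* = 63.5, so the floor at 72 binds.
At P = 72: D = 177.5, S = 262.5.
Surplus = 262.5 − 177.5 = 85.

Surplus = 85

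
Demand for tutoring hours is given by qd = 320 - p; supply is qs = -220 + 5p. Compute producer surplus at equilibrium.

Producer surplus = 5290

Equilibrium: 320 - p = -220 + 5p gives p* = 90, q* = 230.
Supply starts at p = 44 (where qs = 0).
PS = ½(90 − 44)(230) = 5290.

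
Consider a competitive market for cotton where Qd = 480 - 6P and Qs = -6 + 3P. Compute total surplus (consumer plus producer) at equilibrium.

Equilibrium: 480 - 6P = -6 + 3P gives P* = 54, Q* = 156.
Demand choke price: P = 80; supply starts at P = 2.
CS = ½(80 − 54)(156) = 2028; PS = ½(54 − 2)(156) = 4056.

Total surplus = 6084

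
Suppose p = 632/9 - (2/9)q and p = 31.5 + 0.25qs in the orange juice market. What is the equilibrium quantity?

Set the two price expressions equal: 632/9 - (2/9)q = 31.5 + 0.25q.
697/18 = (17/36)q, so q* = 82.
p* = 632/9 − (2/9)(82) = 52.

q* = 82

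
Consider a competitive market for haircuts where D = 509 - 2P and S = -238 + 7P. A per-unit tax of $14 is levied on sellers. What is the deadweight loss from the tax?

Pre-tax equilibrium: P* = 83, Q* = 343.
Tax on sellers shifts supply to S = -238 + 7(P − 14) = -336 + 7P.
509 - 2P = -336 + 7P gives buyer price Pb = 845/9; sellers receive Ps = 845/9 − 14 = 719/9.
New quantity: Q = 509 − 2(845/9) = 2891/9.
DWL = ½ × 14 × (343 − 2891/9) = 1372/9.

Deadweight loss = 1372/9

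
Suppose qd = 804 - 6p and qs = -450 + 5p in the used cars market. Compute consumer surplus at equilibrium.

Consumer surplus = 1200

Equilibrium: 804 - 6p = -450 + 5p gives p* = 114, q* = 120.
Demand choke price (qd = 0): p = 134.
CS = ½(134 − 114)(120) = 1200.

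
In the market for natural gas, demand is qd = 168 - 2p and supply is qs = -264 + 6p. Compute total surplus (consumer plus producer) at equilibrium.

Total surplus = 1200

Equilibrium: 168 - 2p = -264 + 6p gives p* = 54, q* = 60.
Demand choke price: p = 84; supply starts at p = 44.
CS = ½(84 − 54)(60) = 900; PS = ½(54 − 44)(60) = 300.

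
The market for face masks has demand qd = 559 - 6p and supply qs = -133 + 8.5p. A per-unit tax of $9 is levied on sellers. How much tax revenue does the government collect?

Pre-tax equilibrium: p* = 1384/29, q* = 7907/29.
Tax on sellers shifts supply to qs = -133 + 8.5(p − 9) = -209.5 + 8.5p.
559 - 6p = -209.5 + 8.5p gives buyer price pb = 53; sellers receive ps = 53 − 9 = 44.
New quantity: q = 559 − 6(53) = 241.
Revenue = 9 × 241 = 2169.

Tax revenue = 2169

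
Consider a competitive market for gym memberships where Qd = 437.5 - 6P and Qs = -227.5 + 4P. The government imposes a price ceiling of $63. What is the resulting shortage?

Shortage = 35

Equilibrium price would be P* = 66.5, so the ceiling at 63 binds.
At P = 63: Qd = 437.5 − 6(63) = 59.5, Qs = -227.5 + 4(63) = 24.5.
Shortage = 59.5 − 24.5 = 35.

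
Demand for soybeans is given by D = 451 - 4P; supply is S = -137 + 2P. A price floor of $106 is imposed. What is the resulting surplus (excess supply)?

Equilibrium price would be P* = 98, so the floor at 106 binds.
At P = 106: D = 27, S = 75.
Surplus = 75 − 27 = 48.

Surplus = 48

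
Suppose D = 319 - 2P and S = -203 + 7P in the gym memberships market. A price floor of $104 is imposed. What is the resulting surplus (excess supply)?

Equilibrium price would be P* = 58, so the floor at 104 binds.
At P = 104: D = 111, S = 525.
Surplus = 525 − 111 = 414.

Surplus = 414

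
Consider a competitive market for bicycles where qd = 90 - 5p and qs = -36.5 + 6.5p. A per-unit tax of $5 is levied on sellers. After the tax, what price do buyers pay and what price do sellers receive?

Buyers pay 318/23, sellers receive 203/23

Pre-tax equilibrium: p* = 11, q* = 35.
Tax on sellers shifts supply to qs = -36.5 + 6.5(p − 5) = -69 + 6.5p.
90 - 5p = -69 + 6.5p gives buyer price pb = 318/23; sellers receive ps = 318/23 − 5 = 203/23.
New quantity: q = 90 − 5(318/23) = 480/23.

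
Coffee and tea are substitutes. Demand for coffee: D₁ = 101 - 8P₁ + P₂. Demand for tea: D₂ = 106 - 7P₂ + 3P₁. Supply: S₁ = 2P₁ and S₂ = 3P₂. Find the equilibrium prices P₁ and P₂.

Market 1: 101 - 8P₁ + P₂ = 2P₁ → 10P₁ - P₂ = 101.
Market 2: 10P₂ - 3P₁ = 106.
Eliminating P₂: 10×(1) + 1×(2) gives 97P₁ = 1116, so P₁ = 1116/97.
Back-substitute into (2): P₂ = (106 + 3×1116/97) / 10 = 1363/97.

P₁ = 1116/97, P₂ = 1363/97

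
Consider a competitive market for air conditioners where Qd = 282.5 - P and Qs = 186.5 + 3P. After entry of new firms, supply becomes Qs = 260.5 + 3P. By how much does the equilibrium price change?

Original equilibrium: P* = 24, Q* = 258.5.
New equilibrium: 282.5 - P = 260.5 + 3P, so 22 = 4P and P' = 5.5; Q' = 282.5 − 1(5.5) = 277.
Change in price: 5.5 − 24 = -18.5.

ΔP = -18.5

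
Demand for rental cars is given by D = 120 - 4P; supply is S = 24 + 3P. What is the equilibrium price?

P* = 96/7

Set D = S: 120 - 4P = 24 + 3P.
96 = 7P, so P* = 96/7.
Q* = 120 − 4(96/7) = 456/7.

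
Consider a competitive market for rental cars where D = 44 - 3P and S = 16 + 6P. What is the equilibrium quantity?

Set D = S: 44 - 3P = 16 + 6P.
28 = 9P, so P* = 28/9.
Q* = 44 − 3(28/9) = 104/3.

Q* = 104/3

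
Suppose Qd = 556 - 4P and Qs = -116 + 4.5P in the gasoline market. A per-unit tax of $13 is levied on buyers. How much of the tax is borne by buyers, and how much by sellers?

Buyers bear 117/17, sellers bear 104/17

Pre-tax equilibrium: P* = 1344/17, Q* = 4076/17.
Tax on buyers shifts demand to Qd = 556 − 4(P + 13) = 504 - 4P.
504 - 4P = -116 + 4.5P gives seller price Ps = 1240/17; buyers pay Pb = 1240/17 + 13 = 1461/17.
New quantity: Q = 556 − 4(1461/17) = 3608/17.
Buyer burden = 1461/17 − 1344/17 = 117/17; seller burden = 1344/17 − 1240/17 = 104/17.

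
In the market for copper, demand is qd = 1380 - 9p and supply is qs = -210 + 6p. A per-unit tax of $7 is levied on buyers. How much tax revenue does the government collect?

Tax revenue = 2805.6

Pre-tax equilibrium: p* = 106, q* = 426.
Tax on buyers shifts demand to qd = 1380 − 9(p + 7) = 1317 - 9p.
1317 - 9p = -210 + 6p gives seller price ps = 101.8; buyers pay pb = 101.8 + 7 = 108.8.
New quantity: q = 1380 − 9(108.8) = 400.8.
Revenue = 7 × 400.8 = 2805.6.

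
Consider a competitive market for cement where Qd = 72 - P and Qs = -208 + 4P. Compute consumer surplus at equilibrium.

Equilibrium: 72 - P = -208 + 4P gives P* = 56, Q* = 16.
Demand choke price (Qd = 0): P = 72.
CS = ½(72 − 56)(16) = 128.

Consumer surplus = 128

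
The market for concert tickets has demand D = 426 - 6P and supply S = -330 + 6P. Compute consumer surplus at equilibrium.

Consumer surplus = 192

Equilibrium: 426 - 6P = -330 + 6P gives P* = 63, Q* = 48.
Demand choke price (D = 0): P = 71.
CS = ½(71 − 63)(48) = 192.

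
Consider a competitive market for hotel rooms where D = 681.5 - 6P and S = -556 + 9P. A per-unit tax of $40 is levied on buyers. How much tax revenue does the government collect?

Tax revenue = 1700

Pre-tax equilibrium: P* = 82.5, Q* = 186.5.
Tax on buyers shifts demand to D = 681.5 − 6(P + 40) = 441.5 - 6P.
441.5 - 6P = -556 + 9P gives seller price Ps = 66.5; buyers pay Pb = 66.5 + 40 = 106.5.
New quantity: Q = 681.5 − 6(106.5) = 42.5.
Revenue = 40 × 42.5 = 1700.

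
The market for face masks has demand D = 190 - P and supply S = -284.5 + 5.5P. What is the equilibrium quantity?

Set D = S: 190 - P = -284.5 + 5.5P.
474.5 = 6.5P, so P* = 73.
Q* = 190 − 1(73) = 117.

Q* = 117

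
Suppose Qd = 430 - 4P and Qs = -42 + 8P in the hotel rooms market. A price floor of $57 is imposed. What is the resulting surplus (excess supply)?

Surplus = 212

Equilibrium price would be P* = 118/3, so the floor at 57 binds.
At P = 57: Qd = 202, Qs = 414.
Surplus = 414 − 202 = 212.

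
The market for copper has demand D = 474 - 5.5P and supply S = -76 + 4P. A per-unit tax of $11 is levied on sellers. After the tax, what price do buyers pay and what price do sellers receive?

Pre-tax equilibrium: P* = 1100/19, Q* = 2956/19.
Tax on sellers shifts supply to S = -76 + 4(P − 11) = -120 + 4P.
474 - 5.5P = -120 + 4P gives buyer price Pb = 1188/19; sellers receive Ps = 1188/19 − 11 = 979/19.
New quantity: Q = 474 − 5.5(1188/19) = 2472/19.

Buyers pay 1188/19, sellers receive 979/19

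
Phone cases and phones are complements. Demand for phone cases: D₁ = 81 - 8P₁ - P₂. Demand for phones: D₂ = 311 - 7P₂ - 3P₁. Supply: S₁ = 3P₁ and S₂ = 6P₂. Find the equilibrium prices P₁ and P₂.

P₁ = 5.3, P₂ = 22.7

Market 1: 81 - 8P₁ - P₂ = 3P₁ → 11P₁ + P₂ = 81.
Market 2: 13P₂ + 3P₁ = 311.
Eliminating P₂: 13×(1) − 1×(2) gives 140P₁ = 742, so P₁ = 5.3.
Back-substitute into (2): P₂ = (311 − 3×5.3) / 13 = 22.7.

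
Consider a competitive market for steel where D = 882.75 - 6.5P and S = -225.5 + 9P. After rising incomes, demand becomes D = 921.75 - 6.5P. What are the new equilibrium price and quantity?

Original equilibrium: P* = 71.5, Q* = 418.
New equilibrium: 921.75 - 6.5P = -225.5 + 9P, so 1147.25 = 15.5P and P' = 4589/62; Q' = 921.75 − 6.5(4589/62) = 13660/31.

P' = 4589/62, Q' = 13660/31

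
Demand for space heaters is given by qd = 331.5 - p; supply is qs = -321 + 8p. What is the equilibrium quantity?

q* = 259

Set qd = qs: 331.5 - p = -321 + 8p.
652.5 = 9p, so p* = 72.5.
q* = 331.5 − 1(72.5) = 259.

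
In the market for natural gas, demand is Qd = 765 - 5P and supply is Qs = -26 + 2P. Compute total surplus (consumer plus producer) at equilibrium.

Total surplus = 14000

Equilibrium: 765 - 5P = -26 + 2P gives P* = 113, Q* = 200.
Demand choke price: P = 153; supply starts at P = 13.
CS = ½(153 − 113)(200) = 4000; PS = ½(113 − 13)(200) = 10000.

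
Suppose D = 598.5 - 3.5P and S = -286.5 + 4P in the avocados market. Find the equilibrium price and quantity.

Set D = S: 598.5 - 3.5P = -286.5 + 4P.
885 = 7.5P, so P* = 118.
Q* = 598.5 − 3.5(118) = 185.5.

P* = 118, Q* = 185.5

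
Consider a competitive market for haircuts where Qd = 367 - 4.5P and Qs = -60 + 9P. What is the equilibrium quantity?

Set Qd = Qs: 367 - 4.5P = -60 + 9P.
427 = 13.5P, so P* = 854/27.
Q* = 367 − 4.5(854/27) = 674/3.

Q* = 674/3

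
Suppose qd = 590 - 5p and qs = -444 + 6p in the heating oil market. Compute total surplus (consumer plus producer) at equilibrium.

Total surplus = 2640

Equilibrium: 590 - 5p = -444 + 6p gives p* = 94, q* = 120.
Demand choke price: p = 118; supply starts at p = 74.
CS = ½(118 − 94)(120) = 1440; PS = ½(94 − 74)(120) = 1200.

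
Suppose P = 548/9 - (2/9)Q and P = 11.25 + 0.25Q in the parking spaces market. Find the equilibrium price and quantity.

Set the two price expressions equal: 548/9 - (2/9)Q = 11.25 + 0.25Q.
1787/36 = (17/36)Q, so Q* = 1787/17.
P* = 548/9 − (2/9)(1787/17) = 638/17.

P* = 638/17, Q* = 1787/17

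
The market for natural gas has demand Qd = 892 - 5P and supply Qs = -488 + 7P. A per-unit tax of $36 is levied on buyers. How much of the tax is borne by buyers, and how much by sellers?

Buyers bear $21, sellers bear $15

Pre-tax equilibrium: P* = 115, Q* = 317.
Tax on buyers shifts demand to Qd = 892 − 5(P + 36) = 712 - 5P.
712 - 5P = -488 + 7P gives seller price Ps = 100; buyers pay Pb = 100 + 36 = 136.
New quantity: Q = 892 − 5(136) = 212.
Buyer burden = 136 − 115 = 21; seller burden = 115 − 100 = 15.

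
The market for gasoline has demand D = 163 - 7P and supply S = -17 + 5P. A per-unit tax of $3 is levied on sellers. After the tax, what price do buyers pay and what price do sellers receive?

Pre-tax equilibrium: P* = 15, Q* = 58.
Tax on sellers shifts supply to S = -17 + 5(P − 3) = -32 + 5P.
163 - 7P = -32 + 5P gives buyer price Pb = 16.25; sellers receive Ps = 16.25 − 3 = 13.25.
New quantity: Q = 163 − 7(16.25) = 49.25.

Buyers pay $16.25, sellers receive $13.25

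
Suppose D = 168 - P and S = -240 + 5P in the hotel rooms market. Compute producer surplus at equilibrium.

Equilibrium: 168 - P = -240 + 5P gives P* = 68, Q* = 100.
Supply starts at P = 48 (where S = 0).
PS = ½(68 − 48)(100) = 1000.

Producer surplus = 1000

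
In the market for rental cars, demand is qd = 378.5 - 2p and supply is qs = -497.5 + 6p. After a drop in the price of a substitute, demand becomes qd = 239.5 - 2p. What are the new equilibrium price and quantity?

p' = 92.125, q' = 55.25

Original equilibrium: p* = 109.5, q* = 159.5.
New equilibrium: 239.5 - 2p = -497.5 + 6p, so 737 = 8p and p' = 92.125; q' = 239.5 − 2(92.125) = 55.25.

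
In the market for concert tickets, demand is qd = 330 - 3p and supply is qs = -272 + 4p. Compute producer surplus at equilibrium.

Producer surplus = 648

Equilibrium: 330 - 3p = -272 + 4p gives p* = 86, q* = 72.
Supply starts at p = 68 (where qs = 0).
PS = ½(86 − 68)(72) = 648.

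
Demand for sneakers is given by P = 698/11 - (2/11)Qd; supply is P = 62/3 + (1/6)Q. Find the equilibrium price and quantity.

P* = 946/23, Q* = 2824/23

Set the two price expressions equal: 698/11 - (2/11)Q = 62/3 + (1/6)Q.
1412/33 = (23/66)Q, so Q* = 2824/23.
P* = 698/11 − (2/11)(2824/23) = 946/23.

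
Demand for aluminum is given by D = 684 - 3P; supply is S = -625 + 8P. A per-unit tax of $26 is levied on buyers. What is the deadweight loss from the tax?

Deadweight loss = 8112/11

Pre-tax equilibrium: P* = 119, Q* = 327.
Tax on buyers shifts demand to D = 684 − 3(P + 26) = 606 - 3P.
606 - 3P = -625 + 8P gives seller price Ps = 1231/11; buyers pay Pb = 1231/11 + 26 = 1517/11.
New quantity: Q = 684 − 3(1517/11) = 2973/11.
DWL = ½ × 26 × (327 − 2973/11) = 8112/11.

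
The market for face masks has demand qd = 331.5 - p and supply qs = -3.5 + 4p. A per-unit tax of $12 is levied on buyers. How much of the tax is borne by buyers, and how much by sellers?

Buyers bear $9.6, sellers bear $2.4

Pre-tax equilibrium: p* = 67, q* = 264.5.
Tax on buyers shifts demand to qd = 331.5 − 1(p + 12) = 319.5 - p.
319.5 - p = -3.5 + 4p gives seller price ps = 64.6; buyers pay pb = 64.6 + 12 = 76.6.
New quantity: q = 331.5 − 1(76.6) = 254.9.
Buyer burden = 76.6 − 67 = 9.6; seller burden = 67 − 64.6 = 2.4.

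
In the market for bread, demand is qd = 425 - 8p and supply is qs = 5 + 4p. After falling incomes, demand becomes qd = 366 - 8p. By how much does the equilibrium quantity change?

Δq = -59/3

Original equilibrium: p* = 35, q* = 145.
New equilibrium: 366 - 8p = 5 + 4p, so 361 = 12p and p' = 361/12; q' = 366 − 8(361/12) = 376/3.
Change in quantity: 376/3 − 145 = -59/3.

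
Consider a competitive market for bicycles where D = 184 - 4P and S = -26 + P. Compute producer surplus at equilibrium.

Equilibrium: 184 - 4P = -26 + P gives P* = 42, Q* = 16.
Supply starts at P = 26 (where S = 0).
PS = ½(42 − 26)(16) = 128.

Producer surplus = 128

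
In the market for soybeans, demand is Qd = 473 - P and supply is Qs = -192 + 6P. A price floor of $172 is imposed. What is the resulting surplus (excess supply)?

Equilibrium price would be P* = 95, so the floor at 172 binds.
At P = 172: Qd = 301, Qs = 840.
Surplus = 840 − 301 = 539.

Surplus = 539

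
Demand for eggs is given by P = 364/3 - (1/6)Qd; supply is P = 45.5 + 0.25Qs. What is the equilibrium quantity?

Q* = 182

Set the two price expressions equal: 364/3 - (1/6)Q = 45.5 + 0.25Q.
455/6 = (5/12)Q, so Q* = 182.
P* = 364/3 − (1/6)(182) = 91.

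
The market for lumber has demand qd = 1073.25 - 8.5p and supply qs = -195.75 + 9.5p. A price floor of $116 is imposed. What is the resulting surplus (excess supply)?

Surplus = 819

Equilibrium price would be p* = 70.5, so the floor at 116 binds.
At p = 116: qd = 87.25, qs = 906.25.
Surplus = 906.25 − 87.25 = 819.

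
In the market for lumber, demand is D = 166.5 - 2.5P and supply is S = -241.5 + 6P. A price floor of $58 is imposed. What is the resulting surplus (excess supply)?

Equilibrium price would be P* = 48, so the floor at 58 binds.
At P = 58: D = 21.5, S = 106.5.
Surplus = 106.5 − 21.5 = 85.

Surplus = 85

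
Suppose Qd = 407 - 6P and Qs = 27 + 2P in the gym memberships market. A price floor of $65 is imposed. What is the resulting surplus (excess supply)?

Equilibrium price would be P* = 47.5, so the floor at 65 binds.
At P = 65: Qd = 17, Qs = 157.
Surplus = 157 − 17 = 140.

Surplus = 140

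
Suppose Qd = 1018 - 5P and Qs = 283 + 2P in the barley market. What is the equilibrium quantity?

Set Qd = Qs: 1018 - 5P = 283 + 2P.
735 = 7P, so P* = 105.
Q* = 1018 − 5(105) = 493.

Q* = 493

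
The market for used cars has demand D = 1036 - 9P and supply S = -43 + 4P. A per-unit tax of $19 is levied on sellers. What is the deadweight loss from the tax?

Pre-tax equilibrium: P* = 83, Q* = 289.
Tax on sellers shifts supply to S = -43 + 4(P − 19) = -119 + 4P.
1036 - 9P = -119 + 4P gives buyer price Pb = 1155/13; sellers receive Ps = 1155/13 − 19 = 908/13.
New quantity: Q = 1036 − 9(1155/13) = 3073/13.
DWL = ½ × 19 × (289 − 3073/13) = 6498/13.

Deadweight loss = 6498/13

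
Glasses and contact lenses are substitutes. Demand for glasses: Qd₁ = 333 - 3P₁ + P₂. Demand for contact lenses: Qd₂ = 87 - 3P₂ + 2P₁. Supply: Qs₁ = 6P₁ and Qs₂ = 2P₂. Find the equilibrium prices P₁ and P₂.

Market 1: 333 - 3P₁ + P₂ = 6P₁ → 9P₁ - P₂ = 333.
Market 2: 5P₂ - 2P₁ = 87.
Eliminating P₂: 5×(1) + 1×(2) gives 43P₁ = 1752, so P₁ = 1752/43.
Back-substitute into (2): P₂ = (87 + 2×1752/43) / 5 = 1449/43.

P₁ = 1752/43, P₂ = 1449/43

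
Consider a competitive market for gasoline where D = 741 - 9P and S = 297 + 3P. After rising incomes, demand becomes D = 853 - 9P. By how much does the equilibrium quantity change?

ΔQ = 28

Original equilibrium: P* = 37, Q* = 408.
New equilibrium: 853 - 9P = 297 + 3P, so 556 = 12P and P' = 139/3; Q' = 853 − 9(139/3) = 436.
Change in quantity: 436 − 408 = 28.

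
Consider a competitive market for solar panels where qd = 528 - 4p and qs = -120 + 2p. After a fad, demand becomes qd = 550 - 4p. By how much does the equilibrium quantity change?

Δq = 22/3

Original equilibrium: p* = 108, q* = 96.
New equilibrium: 550 - 4p = -120 + 2p, so 670 = 6p and p' = 335/3; q' = 550 − 4(335/3) = 310/3.
Change in quantity: 310/3 − 96 = 22/3.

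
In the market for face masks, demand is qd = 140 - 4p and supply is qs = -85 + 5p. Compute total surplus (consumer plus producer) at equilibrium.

Total surplus = 360

Equilibrium: 140 - 4p = -85 + 5p gives p* = 25, q* = 40.
Demand choke price: p = 35; supply starts at p = 17.
CS = ½(35 − 25)(40) = 200; PS = ½(25 − 17)(40) = 160.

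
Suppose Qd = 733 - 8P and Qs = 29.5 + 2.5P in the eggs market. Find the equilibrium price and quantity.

Set Qd = Qs: 733 - 8P = 29.5 + 2.5P.
703.5 = 10.5P, so P* = 67.
Q* = 733 − 8(67) = 197.

P* = 67, Q* = 197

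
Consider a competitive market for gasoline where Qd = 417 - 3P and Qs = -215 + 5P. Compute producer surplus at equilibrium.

Equilibrium: 417 - 3P = -215 + 5P gives P* = 79, Q* = 180.
Supply starts at P = 43 (where Qs = 0).
PS = ½(79 − 43)(180) = 3240.

Producer surplus = 3240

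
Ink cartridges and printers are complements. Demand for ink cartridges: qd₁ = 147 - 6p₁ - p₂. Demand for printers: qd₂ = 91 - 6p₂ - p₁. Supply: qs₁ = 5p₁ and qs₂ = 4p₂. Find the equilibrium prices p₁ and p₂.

Market 1: 147 - 6p₁ - p₂ = 5p₁ → 11p₁ + p₂ = 147.
Market 2: 10p₂ + p₁ = 91.
Eliminating p₂: 10×(1) − 1×(2) gives 109p₁ = 1379, so p₁ = 1379/109.
Back-substitute into (2): p₂ = (91 − 1×1379/109) / 10 = 854/109.

p₁ = 1379/109, p₂ = 854/109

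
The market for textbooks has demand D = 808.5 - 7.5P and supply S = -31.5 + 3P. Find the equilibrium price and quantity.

Set D = S: 808.5 - 7.5P = -31.5 + 3P.
840 = 10.5P, so P* = 80.
Q* = 808.5 − 7.5(80) = 208.5.

P* = 80, Q* = 208.5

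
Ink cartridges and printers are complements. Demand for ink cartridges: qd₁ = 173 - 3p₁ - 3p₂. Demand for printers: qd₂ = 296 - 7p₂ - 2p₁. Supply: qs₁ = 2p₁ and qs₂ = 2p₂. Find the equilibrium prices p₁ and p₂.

p₁ = 223/13, p₂ = 378/13

Market 1: 173 - 3p₁ - 3p₂ = 2p₁ → 5p₁ + 3p₂ = 173.
Market 2: 9p₂ + 2p₁ = 296.
Eliminating p₂: 9×(1) − 3×(2) gives 39p₁ = 669, so p₁ = 223/13.
Back-substitute into (2): p₂ = (296 − 2×223/13) / 9 = 378/13.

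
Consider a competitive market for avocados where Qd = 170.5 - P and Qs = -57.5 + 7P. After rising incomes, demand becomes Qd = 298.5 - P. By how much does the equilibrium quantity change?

Original equilibrium: P* = 28.5, Q* = 142.
New equilibrium: 298.5 - P = -57.5 + 7P, so 356 = 8P and P' = 44.5; Q' = 298.5 − 1(44.5) = 254.
Change in quantity: 254 − 142 = 112.

ΔQ = 112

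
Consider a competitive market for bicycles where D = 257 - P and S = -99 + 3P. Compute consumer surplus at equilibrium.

Equilibrium: 257 - P = -99 + 3P gives P* = 89, Q* = 168.
Demand choke price (D = 0): P = 257.
CS = ½(257 − 89)(168) = 14112.

Consumer surplus = 14112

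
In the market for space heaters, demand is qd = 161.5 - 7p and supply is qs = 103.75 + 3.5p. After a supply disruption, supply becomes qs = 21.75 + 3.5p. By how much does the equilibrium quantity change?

Original equilibrium: p* = 5.5, q* = 123.
New equilibrium: 161.5 - 7p = 21.75 + 3.5p, so 139.75 = 10.5p and p' = 559/42; q' = 161.5 − 7(559/42) = 205/3.
Change in quantity: 205/3 − 123 = -164/3.

Δq = -164/3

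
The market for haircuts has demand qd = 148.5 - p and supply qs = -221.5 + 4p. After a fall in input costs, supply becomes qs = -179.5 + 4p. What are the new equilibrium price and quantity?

p' = 65.6, q' = 82.9

Original equilibrium: p* = 74, q* = 74.5.
New equilibrium: 148.5 - p = -179.5 + 4p, so 328 = 5p and p' = 65.6; q' = 148.5 − 1(65.6) = 82.9.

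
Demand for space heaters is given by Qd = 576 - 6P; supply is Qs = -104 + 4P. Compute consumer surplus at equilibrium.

Consumer surplus = 2352

Equilibrium: 576 - 6P = -104 + 4P gives P* = 68, Q* = 168.
Demand choke price (Qd = 0): P = 96.
CS = ½(96 − 68)(168) = 2352.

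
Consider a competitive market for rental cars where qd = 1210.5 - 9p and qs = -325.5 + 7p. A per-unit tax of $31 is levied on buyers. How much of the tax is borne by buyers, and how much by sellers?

Buyers bear $13.5625, sellers bear $17.4375

Pre-tax equilibrium: p* = 96, q* = 346.5.
Tax on buyers shifts demand to qd = 1210.5 − 9(p + 31) = 931.5 - 9p.
931.5 - 9p = -325.5 + 7p gives seller price ps = 78.5625; buyers pay pb = 78.5625 + 31 = 109.5625.
New quantity: q = 1210.5 − 9(109.5625) = 224.4375.
Buyer burden = 109.5625 − 96 = 13.5625; seller burden = 96 − 78.5625 = 17.4375.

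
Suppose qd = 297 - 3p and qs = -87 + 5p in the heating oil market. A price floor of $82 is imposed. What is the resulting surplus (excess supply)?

Equilibrium price would be p* = 48, so the floor at 82 binds.
At p = 82: qd = 51, qs = 323.
Surplus = 323 − 51 = 272.

Surplus = 272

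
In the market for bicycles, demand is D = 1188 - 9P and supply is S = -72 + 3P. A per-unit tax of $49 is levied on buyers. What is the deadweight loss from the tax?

Deadweight loss = 2701.125

Pre-tax equilibrium: P* = 105, Q* = 243.
Tax on buyers shifts demand to D = 1188 − 9(P + 49) = 747 - 9P.
747 - 9P = -72 + 3P gives seller price Ps = 68.25; buyers pay Pb = 68.25 + 49 = 117.25.
New quantity: Q = 1188 − 9(117.25) = 132.75.
DWL = ½ × 49 × (243 − 132.75) = 2701.125.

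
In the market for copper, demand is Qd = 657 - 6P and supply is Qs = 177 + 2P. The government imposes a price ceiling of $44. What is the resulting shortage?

Shortage = 128

Equilibrium price would be P* = 60, so the ceiling at 44 binds.
At P = 44: Qd = 657 − 6(44) = 393, Qs = 177 + 2(44) = 265.
Shortage = 393 − 265 = 128.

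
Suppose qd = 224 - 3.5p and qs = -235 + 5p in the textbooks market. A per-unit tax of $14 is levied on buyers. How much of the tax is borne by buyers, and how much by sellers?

Buyers bear 140/17, sellers bear 98/17

Pre-tax equilibrium: p* = 54, q* = 35.
Tax on buyers shifts demand to qd = 224 − 3.5(p + 14) = 175 - 3.5p.
175 - 3.5p = -235 + 5p gives seller price ps = 820/17; buyers pay pb = 820/17 + 14 = 1058/17.
New quantity: q = 224 − 3.5(1058/17) = 105/17.
Buyer burden = 1058/17 − 54 = 140/17; seller burden = 54 − 820/17 = 98/17.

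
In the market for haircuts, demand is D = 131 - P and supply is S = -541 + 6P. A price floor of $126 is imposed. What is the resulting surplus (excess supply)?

Surplus = 210

Equilibrium price would be P* = 96, so the floor at 126 binds.
At P = 126: D = 5, S = 215.
Surplus = 215 − 5 = 210.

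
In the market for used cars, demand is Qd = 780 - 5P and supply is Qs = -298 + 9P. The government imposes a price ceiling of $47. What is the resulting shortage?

Equilibrium price would be P* = 77, so the ceiling at 47 binds.
At P = 47: Qd = 780 − 5(47) = 545, Qs = -298 + 9(47) = 125.
Shortage = 545 − 125 = 420.

Shortage = 420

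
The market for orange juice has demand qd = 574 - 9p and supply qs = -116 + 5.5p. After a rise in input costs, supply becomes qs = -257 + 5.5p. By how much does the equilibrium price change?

Δp = 282/29

Original equilibrium: p* = 1380/29, q* = 4226/29.
New equilibrium: 574 - 9p = -257 + 5.5p, so 831 = 14.5p and p' = 1662/29; q' = 574 − 9(1662/29) = 1688/29.
Change in price: 1662/29 − 1380/29 = 282/29.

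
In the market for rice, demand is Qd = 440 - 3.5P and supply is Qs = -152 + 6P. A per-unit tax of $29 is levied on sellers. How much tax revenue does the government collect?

Pre-tax equilibrium: P* = 1184/19, Q* = 4216/19.
Tax on sellers shifts supply to Qs = -152 + 6(P − 29) = -326 + 6P.
440 - 3.5P = -326 + 6P gives buyer price Pb = 1532/19; sellers receive Ps = 1532/19 − 29 = 981/19.
New quantity: Q = 440 − 3.5(1532/19) = 2998/19.
Revenue = 29 × 2998/19 = 86942/19.

Tax revenue = 86942/19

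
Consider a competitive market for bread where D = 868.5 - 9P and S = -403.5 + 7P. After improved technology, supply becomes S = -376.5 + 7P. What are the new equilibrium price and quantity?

Original equilibrium: P* = 79.5, Q* = 153.
New equilibrium: 868.5 - 9P = -376.5 + 7P, so 1245 = 16P and P' = 77.8125; Q' = 868.5 − 9(77.8125) = 168.1875.

P' = 77.8125, Q' = 168.1875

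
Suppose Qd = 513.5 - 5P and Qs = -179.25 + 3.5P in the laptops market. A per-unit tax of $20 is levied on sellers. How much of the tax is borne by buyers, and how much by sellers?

Buyers bear 140/17, sellers bear 200/17

Pre-tax equilibrium: P* = 81.5, Q* = 106.
Tax on sellers shifts supply to Qs = -179.25 + 3.5(P − 20) = -249.25 + 3.5P.
513.5 - 5P = -249.25 + 3.5P gives buyer price Pb = 3051/34; sellers receive Ps = 3051/34 − 20 = 2371/34.
New quantity: Q = 513.5 − 5(3051/34) = 1102/17.
Buyer burden = 3051/34 − 81.5 = 140/17; seller burden = 81.5 − 2371/34 = 200/17.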